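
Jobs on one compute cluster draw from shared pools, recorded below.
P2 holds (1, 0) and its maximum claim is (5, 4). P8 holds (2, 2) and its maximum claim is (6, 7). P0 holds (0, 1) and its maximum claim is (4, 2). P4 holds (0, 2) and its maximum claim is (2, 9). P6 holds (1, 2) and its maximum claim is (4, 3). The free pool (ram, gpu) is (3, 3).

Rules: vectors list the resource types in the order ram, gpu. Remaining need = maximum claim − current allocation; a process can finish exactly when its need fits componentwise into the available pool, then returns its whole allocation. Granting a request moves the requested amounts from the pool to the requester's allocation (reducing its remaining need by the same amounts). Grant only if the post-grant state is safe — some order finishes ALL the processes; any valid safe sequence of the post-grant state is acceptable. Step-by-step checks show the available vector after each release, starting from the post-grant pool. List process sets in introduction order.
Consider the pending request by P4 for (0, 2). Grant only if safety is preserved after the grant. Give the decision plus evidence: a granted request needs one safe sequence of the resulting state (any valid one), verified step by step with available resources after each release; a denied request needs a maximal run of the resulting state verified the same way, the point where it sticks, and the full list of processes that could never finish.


DENY — the pretend-granted state is unsafe.
Key observation: P6, P0, P2 can finish, but then (5, 4) is all there is, and the blocked group's gpu demands exceed it.
After a pretend grant, a maximal execution: P6, P0, P2 — then nothing else fits. Verifying each step:
  pool = (3, 1)
  run P6 (needs (3, 1), free (3, 1)); after release of (1, 2) the pool is (4, 3)
  run P0 (needs (4, 1), free (4, 3)); after release of (0, 1) the pool is (4, 4)
  run P2 (needs (4, 4), free (4, 4)); after release of (1, 0) the pool is (5, 4)
  P8 cannot run: need (4, 5) vs free (5, 4) (insufficient gpu)
  P4 cannot run: need (2, 5) vs free (5, 4) (insufficient gpu)
Post-grant, the permanently blocked set is P8 and P4.


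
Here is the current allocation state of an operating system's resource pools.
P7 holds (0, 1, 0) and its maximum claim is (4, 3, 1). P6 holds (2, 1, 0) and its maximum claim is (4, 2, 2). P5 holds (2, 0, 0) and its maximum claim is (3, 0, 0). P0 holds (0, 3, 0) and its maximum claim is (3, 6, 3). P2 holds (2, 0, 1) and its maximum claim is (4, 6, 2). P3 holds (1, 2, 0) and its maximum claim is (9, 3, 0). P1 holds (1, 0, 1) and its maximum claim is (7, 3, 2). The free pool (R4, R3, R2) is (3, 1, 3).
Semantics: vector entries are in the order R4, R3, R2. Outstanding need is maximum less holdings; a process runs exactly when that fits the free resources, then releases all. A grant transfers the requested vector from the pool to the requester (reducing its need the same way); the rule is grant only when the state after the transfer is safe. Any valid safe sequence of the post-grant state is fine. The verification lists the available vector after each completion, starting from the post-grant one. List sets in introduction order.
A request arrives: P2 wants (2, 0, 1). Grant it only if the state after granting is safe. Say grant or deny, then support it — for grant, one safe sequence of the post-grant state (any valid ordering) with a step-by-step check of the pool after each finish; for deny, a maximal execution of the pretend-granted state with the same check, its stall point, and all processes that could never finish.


DENY — the pretend-granted state is unsafe.
Key observation: after P5, P6, P7 the pool peaks at (5, 3, 2), and each blocked process is short somewhere: P0 on R2; P2 on R3; P3 on R4; P1 on R4.
On the post-grant state, P5, P6, P7 is a maximal run — nothing extends it. Check, step by step:
  pool = (1, 1, 2)
  P5: need (1, 0, 0) fits (1, 1, 2); releases (2, 0, 0), pool now (3, 1, 2)
  P6: need (2, 1, 2) fits (3, 1, 2); releases (2, 1, 0), pool now (5, 2, 2)
  P7: need (4, 2, 1) fits (5, 2, 2); releases (0, 1, 0), pool now (5, 3, 2)
  P0 still needs (3, 3, 3) but only (5, 3, 2) is free — short on R2
  P2 still needs (0, 6, 0) but only (5, 3, 2) is free — short on R3
  P3 still needs (8, 1, 0) but only (5, 3, 2) is free — short on R4
  P1 still needs (6, 3, 1) but only (5, 3, 2) is free — short on R4
Processes that could never finish after the grant: P0, P2, P3 and P1.


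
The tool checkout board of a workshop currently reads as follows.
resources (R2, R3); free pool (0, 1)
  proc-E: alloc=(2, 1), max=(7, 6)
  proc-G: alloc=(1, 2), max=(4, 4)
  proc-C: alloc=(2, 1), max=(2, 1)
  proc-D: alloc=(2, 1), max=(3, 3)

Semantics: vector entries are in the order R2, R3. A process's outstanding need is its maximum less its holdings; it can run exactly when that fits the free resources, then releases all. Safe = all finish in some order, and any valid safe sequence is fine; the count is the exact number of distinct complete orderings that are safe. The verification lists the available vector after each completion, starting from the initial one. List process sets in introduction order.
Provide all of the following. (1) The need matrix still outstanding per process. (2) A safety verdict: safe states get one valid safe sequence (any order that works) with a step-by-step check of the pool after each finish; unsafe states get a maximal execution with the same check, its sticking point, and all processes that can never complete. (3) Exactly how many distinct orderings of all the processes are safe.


(1) Remaining need (order R2, R3):
  proc-E: (5, 5)
  proc-G: (3, 2)
  proc-C: (0, 0)
  proc-D: (1, 2)
(2) SAFE, for example via the order proc-C, proc-D, proc-G, proc-E.
Key observation: at proc-D the run first touches a limit — (1, 2) against (2, 2), exact on a resource it actually requests.
Step-by-step check:
  pool = (0, 1)
  run proc-C (needs (0, 0), free (0, 1)); after release of (2, 1) the pool is (2, 2)
  run proc-D (needs (1, 2), free (2, 2)); after release of (2, 1) the pool is (4, 3)
  run proc-G (needs (3, 2), free (4, 3)); after release of (1, 2) the pool is (5, 5)
  run proc-E (needs (5, 5), free (5, 5)); after release of (2, 1) the pool is (7, 6)
(3) Exactly 1 of the possible complete orderings is a safe sequence.


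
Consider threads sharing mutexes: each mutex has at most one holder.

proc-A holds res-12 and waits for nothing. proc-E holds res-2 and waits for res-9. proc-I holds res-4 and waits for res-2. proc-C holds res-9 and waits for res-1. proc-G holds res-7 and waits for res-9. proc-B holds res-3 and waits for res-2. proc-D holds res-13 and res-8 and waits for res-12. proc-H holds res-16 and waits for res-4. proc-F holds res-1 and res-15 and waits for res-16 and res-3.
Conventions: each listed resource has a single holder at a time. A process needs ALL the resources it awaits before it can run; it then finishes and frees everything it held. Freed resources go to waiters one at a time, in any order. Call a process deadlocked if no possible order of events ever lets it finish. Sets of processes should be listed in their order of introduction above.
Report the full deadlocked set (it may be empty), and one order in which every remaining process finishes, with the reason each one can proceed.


The deadlocked set is proc-E, proc-I, proc-C, proc-G, proc-B, proc-H and proc-F.
Key observation: along proc-E -> proc-C -> proc-F -> proc-B -> proc-E, each member waits on what the next one holds — a deadlock; proc-I and proc-H are caught in further circular waits and proc-G waits into the deadlock from upstream.
A valid finishing order for the others: proc-A, proc-D.
Step-by-step check:
  proc-A waits on nothing -> runs at once and releases res-12
  proc-D waits on res-12 — all released -> runs and releases res-13 and res-8


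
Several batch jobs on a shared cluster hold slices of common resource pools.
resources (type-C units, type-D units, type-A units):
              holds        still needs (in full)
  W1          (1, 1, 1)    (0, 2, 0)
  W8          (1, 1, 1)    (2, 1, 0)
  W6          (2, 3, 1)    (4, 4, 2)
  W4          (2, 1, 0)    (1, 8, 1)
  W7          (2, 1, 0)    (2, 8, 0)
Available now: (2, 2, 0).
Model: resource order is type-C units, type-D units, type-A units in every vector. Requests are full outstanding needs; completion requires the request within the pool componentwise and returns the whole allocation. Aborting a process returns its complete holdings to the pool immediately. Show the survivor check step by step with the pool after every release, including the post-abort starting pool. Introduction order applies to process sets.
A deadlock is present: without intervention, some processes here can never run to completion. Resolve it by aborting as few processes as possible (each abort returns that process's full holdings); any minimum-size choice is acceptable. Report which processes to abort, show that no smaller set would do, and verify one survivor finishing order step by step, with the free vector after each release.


The answer: abort W7.
Key observation: W4 was stuck for good until W7 gave back (2, 1, 0); in the order shown it finishes at step 4.
Why nothing smaller works: aborting no one leaves the state deadlocked as given.
One survivor order: W1, W8, W6, W4. Step-by-step check (post-abort pool first):
  pool = (4, 3, 0)
  W1: need (0, 2, 0) fits (4, 3, 0); releases (1, 1, 1), pool now (5, 4, 1)
  W8: need (2, 1, 0) fits (5, 4, 1); releases (1, 1, 1), pool now (6, 5, 2)
  W6: need (4, 4, 2) fits (6, 5, 2); releases (2, 3, 1), pool now (8, 8, 3)
  W4: need (1, 8, 1) fits (8, 8, 3); releases (2, 1, 0), pool now (10, 9, 3)


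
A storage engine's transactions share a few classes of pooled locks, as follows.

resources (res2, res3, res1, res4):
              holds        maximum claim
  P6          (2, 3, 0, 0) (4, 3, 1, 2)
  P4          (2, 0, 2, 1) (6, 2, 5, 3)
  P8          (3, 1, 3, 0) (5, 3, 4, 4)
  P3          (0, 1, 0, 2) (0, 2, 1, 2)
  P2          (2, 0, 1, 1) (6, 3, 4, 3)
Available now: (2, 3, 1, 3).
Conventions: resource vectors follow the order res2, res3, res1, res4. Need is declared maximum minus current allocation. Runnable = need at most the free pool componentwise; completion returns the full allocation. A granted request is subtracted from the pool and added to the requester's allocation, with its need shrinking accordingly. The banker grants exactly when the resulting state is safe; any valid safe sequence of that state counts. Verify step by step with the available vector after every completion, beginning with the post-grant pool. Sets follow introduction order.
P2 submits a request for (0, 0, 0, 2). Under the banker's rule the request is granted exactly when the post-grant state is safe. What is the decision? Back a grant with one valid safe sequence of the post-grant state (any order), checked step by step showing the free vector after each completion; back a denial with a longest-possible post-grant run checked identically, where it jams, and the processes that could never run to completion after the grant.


DENY. Granting would leave the state unsafe.
Key observation: after P3, P6 the pool peaks at (4, 7, 1, 3), and each blocked process is short somewhere: P4 on res1; P8 on res4; P2 on res1.
Pretend the grant happened; the run P3, P6 goes as far as possible. Check, step by step:
  pool = (2, 3, 1, 1)
  P3 needs (0, 1, 1, 0) <= (2, 3, 1, 1) -> finishes; pool += (0, 1, 0, 2) = (2, 4, 1, 3)
  P6 needs (2, 0, 1, 2) <= (2, 4, 1, 3) -> finishes; pool += (2, 3, 0, 0) = (4, 7, 1, 3)
  P4 cannot run: need (4, 2, 3, 2) vs free (4, 7, 1, 3) (insufficient res1)
  P8 cannot run: need (2, 2, 1, 4) vs free (4, 7, 1, 3) (insufficient res4)
  P2 cannot run: need (4, 3, 3, 0) vs free (4, 7, 1, 3) (insufficient res1)
Post-grant, the permanently blocked set is P4, P8 and P2.


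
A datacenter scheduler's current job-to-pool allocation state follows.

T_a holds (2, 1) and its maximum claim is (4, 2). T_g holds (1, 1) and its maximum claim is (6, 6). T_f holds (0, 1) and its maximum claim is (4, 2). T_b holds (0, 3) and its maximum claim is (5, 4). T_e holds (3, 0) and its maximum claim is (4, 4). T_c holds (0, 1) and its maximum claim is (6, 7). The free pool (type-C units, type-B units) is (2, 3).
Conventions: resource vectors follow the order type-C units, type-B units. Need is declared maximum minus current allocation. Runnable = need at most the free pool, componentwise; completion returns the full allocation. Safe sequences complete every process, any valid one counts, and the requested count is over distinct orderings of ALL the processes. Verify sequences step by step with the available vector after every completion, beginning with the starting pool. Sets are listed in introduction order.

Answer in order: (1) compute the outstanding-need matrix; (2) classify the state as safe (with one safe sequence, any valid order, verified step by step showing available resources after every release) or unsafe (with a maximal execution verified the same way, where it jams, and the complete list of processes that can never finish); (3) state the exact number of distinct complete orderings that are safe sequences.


(1) Outstanding need per process (order type-C units, type-B units):
  T_a: (2, 1)
  T_g: (5, 5)
  T_f: (4, 1)
  T_b: (5, 1)
  T_e: (1, 4)
  T_c: (6, 6)
(2) The state is SAFE; one workable sequence: T_a, T_e, T_f, T_b, T_g, T_c.
Key observation: the order's first zero-slack moment is T_a ((2, 1) needed, (2, 3) free — a requested resource with nothing to spare).
Check, step by step:
  pool = (2, 3)
  run T_a (needs (2, 1), free (2, 3)); after release of (2, 1) the pool is (4, 4)
  run T_e (needs (1, 4), free (4, 4)); after release of (3, 0) the pool is (7, 4)
  run T_f (needs (4, 1), free (7, 4)); after release of (0, 1) the pool is (7, 5)
  run T_b (needs (5, 1), free (7, 5)); after release of (0, 3) the pool is (7, 8)
  run T_g (needs (5, 5), free (7, 8)); after release of (1, 1) the pool is (8, 9)
  run T_c (needs (6, 6), free (8, 9)); after release of (0, 1) the pool is (8, 10)
(3) The exact count: 14 of the possible complete orderings are safe sequences.


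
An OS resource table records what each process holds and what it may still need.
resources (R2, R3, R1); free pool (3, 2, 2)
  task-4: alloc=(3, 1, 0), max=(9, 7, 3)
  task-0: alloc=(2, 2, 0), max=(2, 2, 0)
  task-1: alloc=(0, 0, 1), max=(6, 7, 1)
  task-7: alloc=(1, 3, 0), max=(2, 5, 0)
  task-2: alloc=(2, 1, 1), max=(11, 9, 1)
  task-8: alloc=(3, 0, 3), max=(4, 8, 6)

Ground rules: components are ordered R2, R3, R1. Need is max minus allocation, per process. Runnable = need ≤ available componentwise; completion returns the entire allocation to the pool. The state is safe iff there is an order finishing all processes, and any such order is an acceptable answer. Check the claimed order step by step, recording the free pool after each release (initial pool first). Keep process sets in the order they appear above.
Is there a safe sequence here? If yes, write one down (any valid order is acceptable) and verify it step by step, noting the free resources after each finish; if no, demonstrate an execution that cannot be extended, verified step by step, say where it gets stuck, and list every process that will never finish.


The state is SAFE; one workable sequence: task-0, task-7, task-1, task-4, task-8, task-2.
Key observation: reading the order forward, task-1 is the first process whose need (6, 7, 0) meets the free pool (6, 7, 2) exactly on a resource it requests.
Verifying each step:
  pool = (3, 2, 2)
  task-0 needs (0, 0, 0) <= (3, 2, 2) -> finishes; pool += (2, 2, 0) = (5, 4, 2)
  task-7 needs (1, 2, 0) <= (5, 4, 2) -> finishes; pool += (1, 3, 0) = (6, 7, 2)
  task-1 needs (6, 7, 0) <= (6, 7, 2) -> finishes; pool += (0, 0, 1) = (6, 7, 3)
  task-4 needs (6, 6, 3) <= (6, 7, 3) -> finishes; pool += (3, 1, 0) = (9, 8, 3)
  task-8 needs (1, 8, 3) <= (9, 8, 3) -> finishes; pool += (3, 0, 3) = (12, 8, 6)
  task-2 needs (9, 8, 0) <= (12, 8, 6) -> finishes; pool += (2, 1, 1) = (14, 9, 7)


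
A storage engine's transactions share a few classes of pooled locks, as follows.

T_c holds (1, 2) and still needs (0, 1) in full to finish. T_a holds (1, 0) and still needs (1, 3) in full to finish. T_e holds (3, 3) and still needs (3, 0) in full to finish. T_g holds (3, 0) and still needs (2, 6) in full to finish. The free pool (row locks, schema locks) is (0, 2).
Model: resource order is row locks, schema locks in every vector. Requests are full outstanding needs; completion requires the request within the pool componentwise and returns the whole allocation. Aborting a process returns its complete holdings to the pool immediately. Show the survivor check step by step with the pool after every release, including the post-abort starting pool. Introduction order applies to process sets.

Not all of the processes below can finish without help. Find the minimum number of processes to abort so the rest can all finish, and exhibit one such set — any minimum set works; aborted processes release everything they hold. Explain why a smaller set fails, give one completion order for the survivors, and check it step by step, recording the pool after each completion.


The answer: abort T_g.
Key observation: T_e was stuck for good until T_g gave back (3, 0); in the order shown it finishes at step 1.
Minimality: the empty abort set fails — the state is deadlocked as it stands.
The survivors complete as T_e, T_c, T_a. Verifying each step (starting from the post-abort pool):
  pool = (3, 2)
  run T_e (needs (3, 0), free (3, 2)); after release of (3, 3) the pool is (6, 5)
  run T_c (needs (0, 1), free (6, 5)); after release of (1, 2) the pool is (7, 7)
  run T_a (needs (1, 3), free (7, 7)); after release of (1, 0) the pool is (8, 7)


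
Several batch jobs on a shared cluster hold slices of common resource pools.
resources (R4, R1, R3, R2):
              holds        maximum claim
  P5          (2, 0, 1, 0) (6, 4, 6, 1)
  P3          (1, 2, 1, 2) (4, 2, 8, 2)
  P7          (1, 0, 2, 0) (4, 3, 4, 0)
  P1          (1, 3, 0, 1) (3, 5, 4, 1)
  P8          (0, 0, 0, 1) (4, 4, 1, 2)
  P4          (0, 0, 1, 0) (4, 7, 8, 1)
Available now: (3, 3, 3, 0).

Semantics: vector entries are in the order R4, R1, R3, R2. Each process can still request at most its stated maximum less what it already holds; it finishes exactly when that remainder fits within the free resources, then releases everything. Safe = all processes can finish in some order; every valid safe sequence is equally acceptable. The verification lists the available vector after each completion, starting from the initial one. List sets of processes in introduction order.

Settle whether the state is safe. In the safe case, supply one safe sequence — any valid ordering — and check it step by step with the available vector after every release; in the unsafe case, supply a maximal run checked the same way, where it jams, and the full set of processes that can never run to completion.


UNSAFE.
Key observation: R3 is the bottleneck — with P7, P1, P8, P5 done the pool holds (7, 6, 6, 2), short of every remaining need.
Going as far as possible: P7, P1, P8, P5; after that, nothing fits. Walking it through:
  pool = (3, 3, 3, 0)
  run P7 (needs (3, 3, 2, 0), free (3, 3, 3, 0)); after release of (1, 0, 2, 0) the pool is (4, 3, 5, 0)
  run P1 (needs (2, 2, 4, 0), free (4, 3, 5, 0)); after release of (1, 3, 0, 1) the pool is (5, 6, 5, 1)
  run P8 (needs (4, 4, 1, 1), free (5, 6, 5, 1)); after release of (0, 0, 0, 1) the pool is (5, 6, 5, 2)
  run P5 (needs (4, 4, 5, 1), free (5, 6, 5, 2)); after release of (2, 0, 1, 0) the pool is (7, 6, 6, 2)
  P3 cannot run: need (3, 0, 7, 0) vs free (7, 6, 6, 2) (insufficient R3)
  P4 cannot run: need (4, 7, 7, 1) vs free (7, 6, 6, 2) (insufficient R1 and R3)
Processes that can never finish: P3 and P4.


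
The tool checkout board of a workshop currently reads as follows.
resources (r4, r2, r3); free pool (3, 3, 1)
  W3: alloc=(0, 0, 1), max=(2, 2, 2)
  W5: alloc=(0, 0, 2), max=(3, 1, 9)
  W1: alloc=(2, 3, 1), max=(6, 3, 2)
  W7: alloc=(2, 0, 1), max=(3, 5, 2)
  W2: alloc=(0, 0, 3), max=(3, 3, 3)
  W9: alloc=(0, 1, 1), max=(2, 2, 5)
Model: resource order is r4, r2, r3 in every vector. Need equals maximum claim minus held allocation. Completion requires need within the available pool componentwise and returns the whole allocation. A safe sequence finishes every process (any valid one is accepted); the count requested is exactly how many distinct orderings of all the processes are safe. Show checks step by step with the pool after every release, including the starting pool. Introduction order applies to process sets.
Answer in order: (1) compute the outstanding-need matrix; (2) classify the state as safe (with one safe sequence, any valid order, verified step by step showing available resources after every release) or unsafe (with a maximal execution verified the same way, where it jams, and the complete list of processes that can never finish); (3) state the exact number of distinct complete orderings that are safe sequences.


(1) Remaining need (order r4, r2, r3):
  W3: (2, 2, 1)
  W5: (3, 1, 7)
  W1: (4, 0, 1)
  W7: (1, 5, 1)
  W2: (3, 3, 0)
  W9: (2, 1, 4)
(2) UNSAFE.
Key observation: after W3, W2, W9 the pool peaks at (3, 4, 6), and each blocked process is short somewhere: W5 on r3; W1 on r4; W7 on r2.
Going as far as possible: W3, W2, W9; after that, nothing fits. Step-by-step check:
  pool = (3, 3, 1)
  W3: need (2, 2, 1) fits (3, 3, 1); releases (0, 0, 1), pool now (3, 3, 2)
  W2: need (3, 3, 0) fits (3, 3, 2); releases (0, 0, 3), pool now (3, 3, 5)
  W9: need (2, 1, 4) fits (3, 3, 5); releases (0, 1, 1), pool now (3, 4, 6)
  blocked: W5 wants (3, 1, 7), pool (3, 4, 6) — not enough r3
  blocked: W1 wants (4, 0, 1), pool (3, 4, 6) — not enough r4
  blocked: W7 wants (1, 5, 1), pool (3, 4, 6) — not enough r2
Processes that can never finish: W5, W1 and W7.
(3) Precisely 0 of the possible complete orderings are safe sequences.


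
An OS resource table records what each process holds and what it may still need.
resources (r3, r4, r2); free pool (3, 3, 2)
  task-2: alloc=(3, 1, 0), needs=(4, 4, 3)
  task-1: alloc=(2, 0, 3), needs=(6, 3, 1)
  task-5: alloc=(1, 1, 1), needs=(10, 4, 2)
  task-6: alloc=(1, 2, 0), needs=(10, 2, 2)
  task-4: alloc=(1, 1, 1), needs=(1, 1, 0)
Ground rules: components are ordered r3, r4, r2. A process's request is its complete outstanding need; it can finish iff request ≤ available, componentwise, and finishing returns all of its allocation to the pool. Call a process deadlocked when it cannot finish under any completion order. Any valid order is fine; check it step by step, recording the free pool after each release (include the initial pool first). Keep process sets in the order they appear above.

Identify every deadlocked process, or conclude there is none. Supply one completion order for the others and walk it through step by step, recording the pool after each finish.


Deadlocked set: task-5 and task-6.
Key observation: the pool after task-4, task-2, task-1 is (9, 5, 6); every surviving request exceeds it in r3, so progress ends there.
One completion order for the rest: task-4, task-2, task-1. Step-by-step check:
  pool = (3, 3, 2)
  task-4: need (1, 1, 0) fits (3, 3, 2); releases (1, 1, 1), pool now (4, 4, 3)
  task-2: need (4, 4, 3) fits (4, 4, 3); releases (3, 1, 0), pool now (7, 5, 3)
  task-1: need (6, 3, 1) fits (7, 5, 3); releases (2, 0, 3), pool now (9, 5, 6)
The stuck group stays short no matter what:
  task-5 still needs (10, 4, 2) but only (9, 5, 6) is free — short on r3
  task-6 still needs (10, 2, 2) but only (9, 5, 6) is free — short on r3


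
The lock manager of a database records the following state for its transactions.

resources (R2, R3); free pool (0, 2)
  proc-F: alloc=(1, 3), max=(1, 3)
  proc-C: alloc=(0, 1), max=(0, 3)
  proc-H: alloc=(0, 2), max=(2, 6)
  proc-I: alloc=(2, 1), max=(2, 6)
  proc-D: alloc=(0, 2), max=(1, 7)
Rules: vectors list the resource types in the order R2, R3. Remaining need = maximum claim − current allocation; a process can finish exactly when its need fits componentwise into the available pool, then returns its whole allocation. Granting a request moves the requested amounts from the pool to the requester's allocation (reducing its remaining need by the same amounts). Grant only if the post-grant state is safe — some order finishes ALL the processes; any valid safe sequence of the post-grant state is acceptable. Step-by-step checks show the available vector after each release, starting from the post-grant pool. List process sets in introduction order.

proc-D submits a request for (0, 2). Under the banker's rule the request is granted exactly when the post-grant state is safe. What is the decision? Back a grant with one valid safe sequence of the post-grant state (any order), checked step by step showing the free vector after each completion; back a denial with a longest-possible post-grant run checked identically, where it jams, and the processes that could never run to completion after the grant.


GRANT: granting preserves safety; a valid post-grant sequence is proc-F, proc-D, proc-I, proc-C, proc-H.
Key observation: the transfer keeps a workable pool ((0, 0)); proc-F starts the safe sequence.
Step-by-step check of the post-grant state:
  pool = (0, 0)
  proc-F: need (0, 0) fits (0, 0); releases (1, 3), pool now (1, 3)
  proc-D: need (1, 3) fits (1, 3); releases (0, 4), pool now (1, 7)
  proc-I: need (0, 5) fits (1, 7); releases (2, 1), pool now (3, 8)
  proc-C: need (0, 2) fits (3, 8); releases (0, 1), pool now (3, 9)
  proc-H: need (2, 4) fits (3, 9); releases (0, 2), pool now (3, 11)


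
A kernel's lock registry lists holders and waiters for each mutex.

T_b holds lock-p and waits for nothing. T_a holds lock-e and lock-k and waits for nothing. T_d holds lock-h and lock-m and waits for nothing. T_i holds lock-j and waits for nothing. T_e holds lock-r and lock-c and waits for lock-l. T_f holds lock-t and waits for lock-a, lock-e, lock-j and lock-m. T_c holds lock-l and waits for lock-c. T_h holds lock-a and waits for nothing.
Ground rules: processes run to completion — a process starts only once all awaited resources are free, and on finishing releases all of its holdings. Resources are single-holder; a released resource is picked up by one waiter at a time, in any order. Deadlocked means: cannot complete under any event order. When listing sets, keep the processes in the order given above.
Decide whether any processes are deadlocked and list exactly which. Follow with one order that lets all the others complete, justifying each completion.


Deadlocked: T_e and T_c.
Key observation: the wait chain closes on itself along T_e -> T_c -> T_e; no other process is dragged down with it.
The rest can finish in the order T_d, T_h, T_i, T_a, T_b, T_f.
Verifying each step:
  T_d waits on nothing -> runs at once and releases lock-h and lock-m
  T_h waits on nothing -> runs at once and releases lock-a
  T_i waits on nothing -> runs at once and releases lock-j
  T_a waits on nothing -> runs at once and releases lock-e and lock-k
  T_b waits on nothing -> runs at once and releases lock-p
  T_f: everything it awaited (lock-a, lock-e, lock-j and lock-m) is free; runs, freeing lock-t


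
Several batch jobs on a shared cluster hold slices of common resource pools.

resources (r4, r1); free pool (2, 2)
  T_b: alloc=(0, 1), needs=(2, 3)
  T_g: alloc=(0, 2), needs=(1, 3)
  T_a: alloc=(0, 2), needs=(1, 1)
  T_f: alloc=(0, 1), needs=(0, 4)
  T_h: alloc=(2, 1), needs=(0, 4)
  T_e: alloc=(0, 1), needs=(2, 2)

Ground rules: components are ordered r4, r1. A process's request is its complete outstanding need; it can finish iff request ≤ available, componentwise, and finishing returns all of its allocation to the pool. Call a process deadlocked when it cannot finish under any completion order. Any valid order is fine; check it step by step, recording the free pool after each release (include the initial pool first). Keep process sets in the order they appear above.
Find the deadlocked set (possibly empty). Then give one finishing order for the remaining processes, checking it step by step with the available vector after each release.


No process is deadlocked.
Key observation: T_a can run right away; the returned allocation unlocks the remaining processes in turn.
A valid finishing order for the others: T_a, T_h, T_f, T_g, T_b, T_e. Verifying each step:
  pool = (2, 2)
  T_a needs (1, 1) <= (2, 2) -> finishes; pool += (0, 2) = (2, 4)
  T_h needs (0, 4) <= (2, 4) -> finishes; pool += (2, 1) = (4, 5)
  T_f needs (0, 4) <= (4, 5) -> finishes; pool += (0, 1) = (4, 6)
  T_g needs (1, 3) <= (4, 6) -> finishes; pool += (0, 2) = (4, 8)
  T_b needs (2, 3) <= (4, 8) -> finishes; pool += (0, 1) = (4, 9)
  T_e needs (2, 2) <= (4, 9) -> finishes; pool += (0, 1) = (4, 10)


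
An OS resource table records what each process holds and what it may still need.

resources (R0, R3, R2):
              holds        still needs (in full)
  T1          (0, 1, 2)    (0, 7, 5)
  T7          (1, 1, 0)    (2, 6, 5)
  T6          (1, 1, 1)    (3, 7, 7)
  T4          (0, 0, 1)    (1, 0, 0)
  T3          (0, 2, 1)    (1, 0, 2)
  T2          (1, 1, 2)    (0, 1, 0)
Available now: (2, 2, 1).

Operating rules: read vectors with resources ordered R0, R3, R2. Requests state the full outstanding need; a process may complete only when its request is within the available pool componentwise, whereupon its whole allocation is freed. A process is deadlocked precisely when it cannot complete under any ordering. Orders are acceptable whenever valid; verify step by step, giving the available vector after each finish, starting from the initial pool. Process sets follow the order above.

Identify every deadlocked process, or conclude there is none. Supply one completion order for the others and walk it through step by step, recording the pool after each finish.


The deadlocked set is T1, T7 and T6.
Key observation: R3 is the bottleneck — with T4, T3, T2 done the pool holds (3, 5, 5), short of every remaining need.
One completion order for the rest: T4, T3, T2. Step-by-step check:
  pool = (2, 2, 1)
  T4: need (1, 0, 0) fits (2, 2, 1); releases (0, 0, 1), pool now (2, 2, 2)
  T3: need (1, 0, 2) fits (2, 2, 2); releases (0, 2, 1), pool now (2, 4, 3)
  T2: need (0, 1, 0) fits (2, 4, 3); releases (1, 1, 2), pool now (3, 5, 5)
None of the blocked processes ever fits:
  T1 cannot run: need (0, 7, 5) vs free (3, 5, 5) (insufficient R3)
  T7 cannot run: need (2, 6, 5) vs free (3, 5, 5) (insufficient R3)
  T6 cannot run: need (3, 7, 7) vs free (3, 5, 5) (insufficient R3 and R2)


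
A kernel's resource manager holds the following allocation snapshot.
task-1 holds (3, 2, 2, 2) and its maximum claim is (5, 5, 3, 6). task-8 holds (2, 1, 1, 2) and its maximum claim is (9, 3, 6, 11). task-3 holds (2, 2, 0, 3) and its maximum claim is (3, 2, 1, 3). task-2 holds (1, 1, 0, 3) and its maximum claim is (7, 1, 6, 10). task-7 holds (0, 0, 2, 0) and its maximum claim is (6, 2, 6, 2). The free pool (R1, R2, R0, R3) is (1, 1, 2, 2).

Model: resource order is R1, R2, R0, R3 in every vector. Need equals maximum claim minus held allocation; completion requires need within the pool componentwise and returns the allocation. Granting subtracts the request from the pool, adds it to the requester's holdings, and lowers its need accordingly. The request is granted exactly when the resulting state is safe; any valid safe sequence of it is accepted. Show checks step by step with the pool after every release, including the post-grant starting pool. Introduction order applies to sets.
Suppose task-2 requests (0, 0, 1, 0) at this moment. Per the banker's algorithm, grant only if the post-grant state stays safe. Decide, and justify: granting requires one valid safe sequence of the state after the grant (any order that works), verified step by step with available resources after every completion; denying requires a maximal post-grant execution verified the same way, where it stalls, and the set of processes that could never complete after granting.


DENY — the pretend-granted state is unsafe.
Key observation: once task-3, task-1 finish, the pool peaks at (6, 5, 3, 7) — and every remaining process still needs more R0 than that.
After a pretend grant, a maximal execution: task-3, task-1 — then nothing else fits. Step-by-step check:
  pool = (1, 1, 1, 2)
  run task-3 (needs (1, 0, 1, 0), free (1, 1, 1, 2)); after release of (2, 2, 0, 3) the pool is (3, 3, 1, 5)
  run task-1 (needs (2, 3, 1, 4), free (3, 3, 1, 5)); after release of (3, 2, 2, 2) the pool is (6, 5, 3, 7)
  task-8 cannot run: need (7, 2, 5, 9) vs free (6, 5, 3, 7) (insufficient R1, R0 and R3)
  task-2 cannot run: need (6, 0, 5, 7) vs free (6, 5, 3, 7) (insufficient R0)
  task-7 cannot run: need (6, 2, 4, 2) vs free (6, 5, 3, 7) (insufficient R0)
Processes that could never finish after the grant: task-8, task-2 and task-7.


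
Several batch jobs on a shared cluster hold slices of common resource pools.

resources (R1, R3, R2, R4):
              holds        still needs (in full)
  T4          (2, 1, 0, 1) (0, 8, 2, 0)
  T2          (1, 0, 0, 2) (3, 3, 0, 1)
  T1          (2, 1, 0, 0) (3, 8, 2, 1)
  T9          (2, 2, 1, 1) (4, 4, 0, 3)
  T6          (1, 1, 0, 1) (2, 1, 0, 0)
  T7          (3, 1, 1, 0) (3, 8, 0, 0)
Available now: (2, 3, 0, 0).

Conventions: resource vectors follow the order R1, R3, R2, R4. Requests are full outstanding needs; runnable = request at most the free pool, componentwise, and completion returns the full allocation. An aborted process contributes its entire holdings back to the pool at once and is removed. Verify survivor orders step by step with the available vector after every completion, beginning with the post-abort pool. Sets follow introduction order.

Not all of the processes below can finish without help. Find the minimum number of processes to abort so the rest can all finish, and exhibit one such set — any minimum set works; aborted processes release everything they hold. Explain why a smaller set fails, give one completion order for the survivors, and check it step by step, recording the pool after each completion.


The answer: abort T4 and T1.
Key observation: no ordering could ever have run T7 before the abort of T4 and T1; with (4, 2, 0, 1) back in the pool it fits at step 4.
No one abort is enough; case by case: T4 alone leaves T1 blocked (short on R3 and R2); T2 alone leaves T4 blocked (short on R3 and R2); T1 alone leaves T4 blocked (short on R3 and R2); T9 alone leaves T4 blocked (short on R3 and R2); T6 alone leaves T4 blocked (short on R3 and R2); T7 alone leaves T4 blocked (short on R3).
Survivors finish in the order: T2, T6, T9, T7. Walking it through (pool after the aborts first):
  pool = (6, 5, 0, 1)
  T2: need (3, 3, 0, 1) fits (6, 5, 0, 1); releases (1, 0, 0, 2), pool now (7, 5, 0, 3)
  T6: need (2, 1, 0, 0) fits (7, 5, 0, 3); releases (1, 1, 0, 1), pool now (8, 6, 0, 4)
  T9: need (4, 4, 0, 3) fits (8, 6, 0, 4); releases (2, 2, 1, 1), pool now (10, 8, 1, 5)
  T7: need (3, 8, 0, 0) fits (10, 8, 1, 5); releases (3, 1, 1, 0), pool now (13, 9, 2, 5)


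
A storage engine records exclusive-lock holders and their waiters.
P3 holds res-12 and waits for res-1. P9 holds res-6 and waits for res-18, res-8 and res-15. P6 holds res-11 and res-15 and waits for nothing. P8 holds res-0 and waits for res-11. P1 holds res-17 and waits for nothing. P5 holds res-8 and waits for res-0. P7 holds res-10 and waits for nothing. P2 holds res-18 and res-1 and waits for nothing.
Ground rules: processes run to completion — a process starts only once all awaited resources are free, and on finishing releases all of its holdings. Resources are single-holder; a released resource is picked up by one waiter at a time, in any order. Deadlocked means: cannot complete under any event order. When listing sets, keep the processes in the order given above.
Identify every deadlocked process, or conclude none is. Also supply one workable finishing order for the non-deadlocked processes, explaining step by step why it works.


No process is deadlocked.
Key observation: the waits form no ring: some process can always run, and its releases unblock the others one by one.
One completion order for the rest: P2, P1, P6, P8, P5, P3, P7, P9.
Verifying each step:
  P2 waits on nothing -> runs at once and releases res-18 and res-1
  P1 waits on nothing -> runs at once and releases res-17
  P6 waits on nothing -> runs at once and releases res-11 and res-15
  run P8 (all its waits — res-11 — are resolved); releases res-0
  run P5 (all its waits — res-0 — are resolved); releases res-8
  run P3 (all its waits — res-1 — are resolved); releases res-12
  P7 waits on nothing -> runs at once and releases res-10
  run P9 (all its waits — res-18, res-8 and res-15 — are resolved); releases res-6


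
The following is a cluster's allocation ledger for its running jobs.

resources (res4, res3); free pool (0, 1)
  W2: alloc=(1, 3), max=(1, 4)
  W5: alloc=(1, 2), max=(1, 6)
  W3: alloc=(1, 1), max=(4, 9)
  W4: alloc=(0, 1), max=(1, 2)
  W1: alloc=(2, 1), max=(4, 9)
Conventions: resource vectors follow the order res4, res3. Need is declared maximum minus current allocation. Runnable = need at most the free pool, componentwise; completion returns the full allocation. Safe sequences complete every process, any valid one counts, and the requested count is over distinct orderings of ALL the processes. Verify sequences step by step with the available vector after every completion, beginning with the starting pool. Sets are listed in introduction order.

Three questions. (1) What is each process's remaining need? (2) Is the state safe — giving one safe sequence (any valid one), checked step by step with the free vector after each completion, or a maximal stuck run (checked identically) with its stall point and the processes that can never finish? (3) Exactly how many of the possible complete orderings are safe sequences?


(1) Outstanding need per process (order res4, res3):
  W2: (0, 1)
  W5: (0, 4)
  W3: (3, 8)
  W4: (1, 1)
  W1: (2, 8)
(2) UNSAFE.
Key observation: the pool after W2, W4, W5 is (2, 7); every surviving request exceeds it in res3, so progress ends there.
Going as far as possible: W2, W4, W5; after that, nothing fits. Walking it through:
  pool = (0, 1)
  W2 needs (0, 1) <= (0, 1) -> finishes; pool += (1, 3) = (1, 4)
  W4 needs (1, 1) <= (1, 4) -> finishes; pool += (0, 1) = (1, 5)
  W5 needs (0, 4) <= (1, 5) -> finishes; pool += (1, 2) = (2, 7)
  blocked: W3 wants (3, 8), pool (2, 7) — not enough res4 and res3
  blocked: W1 wants (2, 8), pool (2, 7) — not enough res3
Permanently blocked: W3 and W1.
(3) Precisely 0 of the possible complete orderings are safe sequences.


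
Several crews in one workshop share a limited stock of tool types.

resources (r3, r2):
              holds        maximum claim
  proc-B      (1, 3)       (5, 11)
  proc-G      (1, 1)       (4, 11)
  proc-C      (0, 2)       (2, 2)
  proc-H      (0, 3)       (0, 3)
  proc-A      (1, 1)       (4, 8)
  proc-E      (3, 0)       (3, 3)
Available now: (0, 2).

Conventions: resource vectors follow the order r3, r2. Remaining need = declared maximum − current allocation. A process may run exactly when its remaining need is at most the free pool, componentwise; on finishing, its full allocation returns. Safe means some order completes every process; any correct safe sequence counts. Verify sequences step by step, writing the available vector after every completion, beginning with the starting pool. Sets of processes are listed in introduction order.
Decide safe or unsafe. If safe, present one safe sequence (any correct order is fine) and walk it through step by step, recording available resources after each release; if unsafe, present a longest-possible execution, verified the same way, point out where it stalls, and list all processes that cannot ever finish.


The state is SAFE; one workable sequence: proc-H, proc-E, proc-C, proc-A, proc-B, proc-G.
Key observation: at proc-A the run first touches a limit — (3, 7) against (3, 7), exact on a resource it actually requests.
Walking it through:
  pool = (0, 2)
  proc-H needs (0, 0) <= (0, 2) -> finishes; pool += (0, 3) = (0, 5)
  proc-E needs (0, 3) <= (0, 5) -> finishes; pool += (3, 0) = (3, 5)
  proc-C needs (2, 0) <= (3, 5) -> finishes; pool += (0, 2) = (3, 7)
  proc-A needs (3, 7) <= (3, 7) -> finishes; pool += (1, 1) = (4, 8)
  proc-B needs (4, 8) <= (4, 8) -> finishes; pool += (1, 3) = (5, 11)
  proc-G needs (3, 10) <= (5, 11) -> finishes; pool += (1, 1) = (6, 12)
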